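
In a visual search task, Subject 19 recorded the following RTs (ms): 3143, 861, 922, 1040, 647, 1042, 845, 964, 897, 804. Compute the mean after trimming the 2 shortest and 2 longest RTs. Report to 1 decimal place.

921.5 ms

Sorted: 647, 804, 845, 861, 897, 922, 964, 1040, 1042, 3143
Drop lowest 2 (647, 804) and highest 2 (1042, 3143)
Remaining (n=6): Σ = 5529, mean = 5529/6 = 921.500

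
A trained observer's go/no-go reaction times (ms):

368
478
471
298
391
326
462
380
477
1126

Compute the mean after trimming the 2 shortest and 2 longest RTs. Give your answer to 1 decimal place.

Sorted: 298, 326, 368, 380, 391, 462, 471, 477, 478, 1126
Drop lowest 2 (298, 326) and highest 2 (478, 1126)
Remaining (n=6): Σ = 2549, mean = 2549/6 = 424.833

424.8 ms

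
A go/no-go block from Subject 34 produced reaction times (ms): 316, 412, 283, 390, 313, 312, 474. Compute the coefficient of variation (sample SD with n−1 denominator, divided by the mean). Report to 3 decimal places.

0.194

n = 7, Σ = 2500, M = 357.1429
Σ(x−M)² = 28920.857; s = √(28920.857/6) = 69.4272
CV = 69.4272 / 357.1429 = 0.19440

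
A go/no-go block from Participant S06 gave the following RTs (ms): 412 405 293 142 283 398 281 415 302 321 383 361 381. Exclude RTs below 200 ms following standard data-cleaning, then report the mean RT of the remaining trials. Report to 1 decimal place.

352.9 ms

Excluded: 142
Retained (n=12): Σ = 4235
Mean = 4235/12 = 352.9167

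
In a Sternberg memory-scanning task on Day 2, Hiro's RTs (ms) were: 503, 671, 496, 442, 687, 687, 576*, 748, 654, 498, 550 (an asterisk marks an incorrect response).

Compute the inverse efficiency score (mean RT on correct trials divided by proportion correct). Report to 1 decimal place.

Correct trials (n=10): 503, 671, 496, 442, 687, 687, 748, 654, 498, 550
Mean correct RT = 5936/10 = 593.6000 ms
Proportion correct = 10/11
IES = 593.6000 / (10/11) = 652.960 ms

653.0 ms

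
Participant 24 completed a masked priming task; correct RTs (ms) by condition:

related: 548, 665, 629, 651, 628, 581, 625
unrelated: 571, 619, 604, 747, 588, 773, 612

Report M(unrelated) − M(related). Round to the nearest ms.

M(related) = 4327/7 = 618.143
M(unrelated) = 4514/7 = 644.857
Difference = 644.857 − 618.143 = 26.714 ms

27 ms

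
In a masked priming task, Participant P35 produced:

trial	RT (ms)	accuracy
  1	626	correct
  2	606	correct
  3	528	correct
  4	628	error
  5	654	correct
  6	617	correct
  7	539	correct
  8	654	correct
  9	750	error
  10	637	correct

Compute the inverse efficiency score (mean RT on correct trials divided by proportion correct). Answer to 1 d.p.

Correct trials (n=8): 626, 606, 528, 654, 617, 539, 654, 637
Mean correct RT = 4861/8 = 607.6250 ms
Proportion correct = 8/10
IES = 607.6250 / (8/10) = 759.531 ms

759.5 ms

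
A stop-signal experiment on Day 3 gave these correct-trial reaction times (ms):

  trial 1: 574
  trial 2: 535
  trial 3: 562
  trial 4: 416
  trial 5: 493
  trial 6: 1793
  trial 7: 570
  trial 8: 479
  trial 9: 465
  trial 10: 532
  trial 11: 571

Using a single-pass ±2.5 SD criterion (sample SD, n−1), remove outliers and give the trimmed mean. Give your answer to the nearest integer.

520 ms

n = 11, ΣRT = 6990, M = 635.455
Σ(x−M)² = 1500302.73; s = √(1500302.73/10) = 387.337
Cutoffs: 635.455 ± 2.5·387.337 → [-332.9, 1603.8]
Outside: 1793 → excluded.
Retained (n=10): Σ = 5197, mean = 5197/10 = 519.700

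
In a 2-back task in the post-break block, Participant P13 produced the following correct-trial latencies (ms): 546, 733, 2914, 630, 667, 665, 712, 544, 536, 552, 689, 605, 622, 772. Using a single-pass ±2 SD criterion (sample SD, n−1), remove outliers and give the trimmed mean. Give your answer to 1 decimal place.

636.4 ms

n = 14, ΣRT = 11187, M = 799.071
Σ(x−M)² = 4890096.93; s = √(4890096.93/13) = 613.320
Cutoffs: 799.071 ± 2·613.320 → [-427.6, 2025.7]
Outside: 2914 → excluded.
Retained (n=13): Σ = 8273, mean = 8273/13 = 636.385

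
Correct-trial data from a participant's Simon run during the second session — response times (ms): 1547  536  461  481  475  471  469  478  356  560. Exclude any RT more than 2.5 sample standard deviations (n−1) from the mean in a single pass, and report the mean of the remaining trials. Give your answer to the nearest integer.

n = 10, ΣRT = 5834, M = 583.400
Σ(x−M)² = 1057078.40; s = √(1057078.40/9) = 342.714
Cutoffs: 583.400 ± 2.5·342.714 → [-273.4, 1440.2]
Outside: 1547 → excluded.
Retained (n=9): Σ = 4287, mean = 4287/9 = 476.333

476 ms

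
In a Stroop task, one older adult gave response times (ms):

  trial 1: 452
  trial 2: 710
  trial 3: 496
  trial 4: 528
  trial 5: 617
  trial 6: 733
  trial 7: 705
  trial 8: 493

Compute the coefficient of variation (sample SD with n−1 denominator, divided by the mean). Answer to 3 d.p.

0.192

n = 8, Σ = 4734, M = 591.7500
Σ(x−M)² = 89911.500; s = √(89911.500/7) = 113.3336
CV = 113.3336 / 591.7500 = 0.19152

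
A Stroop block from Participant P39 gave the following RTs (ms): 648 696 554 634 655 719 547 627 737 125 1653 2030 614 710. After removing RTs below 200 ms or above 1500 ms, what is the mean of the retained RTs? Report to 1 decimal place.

Excluded: 125, 1653, 2030
Retained (n=11): Σ = 7141
Mean = 7141/11 = 649.1818

649.2 ms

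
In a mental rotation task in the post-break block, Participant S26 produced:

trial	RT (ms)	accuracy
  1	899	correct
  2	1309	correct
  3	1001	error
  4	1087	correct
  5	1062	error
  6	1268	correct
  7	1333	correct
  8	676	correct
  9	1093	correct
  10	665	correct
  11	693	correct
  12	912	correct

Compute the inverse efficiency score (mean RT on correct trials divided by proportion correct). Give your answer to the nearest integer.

1192 ms

Correct trials (n=10): 899, 1309, 1087, 1268, 1333, 676, 1093, 665, 693, 912
Mean correct RT = 9935/10 = 993.5000 ms
Proportion correct = 10/12
IES = 993.5000 / (10/12) = 1192.200 ms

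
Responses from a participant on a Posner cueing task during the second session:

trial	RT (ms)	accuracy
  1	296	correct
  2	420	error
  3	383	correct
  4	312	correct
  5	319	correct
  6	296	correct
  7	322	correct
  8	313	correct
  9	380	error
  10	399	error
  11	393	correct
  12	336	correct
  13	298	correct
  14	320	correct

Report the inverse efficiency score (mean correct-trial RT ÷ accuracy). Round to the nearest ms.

Correct trials (n=11): 296, 383, 312, 319, 296, 322, 313, 393, 336, 298, 320
Mean correct RT = 3588/11 = 326.1818 ms
Proportion correct = 11/14
IES = 326.1818 / (11/14) = 415.140 ms

415 ms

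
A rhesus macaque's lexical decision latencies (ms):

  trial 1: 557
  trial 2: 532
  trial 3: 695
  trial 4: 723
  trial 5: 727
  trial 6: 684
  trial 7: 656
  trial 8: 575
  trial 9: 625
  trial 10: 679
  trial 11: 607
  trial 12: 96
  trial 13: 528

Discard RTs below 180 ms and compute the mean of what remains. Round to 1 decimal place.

Excluded: 96
Retained (n=12): Σ = 7588
Mean = 7588/12 = 632.3333

632.3 ms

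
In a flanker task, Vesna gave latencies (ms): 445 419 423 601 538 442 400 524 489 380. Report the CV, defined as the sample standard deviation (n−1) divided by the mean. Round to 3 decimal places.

0.150

n = 10, Σ = 4661, M = 466.1000
Σ(x−M)² = 44128.900; s = √(44128.900/9) = 70.0229
CV = 70.0229 / 466.1000 = 0.15023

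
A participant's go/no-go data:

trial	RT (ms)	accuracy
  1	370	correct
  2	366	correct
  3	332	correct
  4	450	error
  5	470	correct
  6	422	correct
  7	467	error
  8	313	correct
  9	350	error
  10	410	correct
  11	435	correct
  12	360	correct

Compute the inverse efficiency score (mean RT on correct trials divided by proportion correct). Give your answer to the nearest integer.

Correct trials (n=9): 370, 366, 332, 470, 422, 313, 410, 435, 360
Mean correct RT = 3478/9 = 386.4444 ms
Proportion correct = 9/12
IES = 386.4444 / (9/12) = 515.259 ms

515 ms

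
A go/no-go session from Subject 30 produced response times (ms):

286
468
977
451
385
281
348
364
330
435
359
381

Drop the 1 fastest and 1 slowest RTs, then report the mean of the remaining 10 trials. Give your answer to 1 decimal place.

Sorted: 281, 286, 330, 348, 359, 364, 381, 385, 435, 451, 468, 977
Drop lowest 1 (281) and highest 1 (977)
Remaining (n=10): Σ = 3807, mean = 3807/10 = 380.700

380.7 ms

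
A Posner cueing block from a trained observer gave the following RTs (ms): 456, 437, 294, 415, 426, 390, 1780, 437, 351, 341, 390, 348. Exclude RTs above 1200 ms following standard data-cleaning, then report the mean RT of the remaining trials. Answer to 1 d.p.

Excluded: 1780
Retained (n=11): Σ = 4285
Mean = 4285/11 = 389.5455

389.5 ms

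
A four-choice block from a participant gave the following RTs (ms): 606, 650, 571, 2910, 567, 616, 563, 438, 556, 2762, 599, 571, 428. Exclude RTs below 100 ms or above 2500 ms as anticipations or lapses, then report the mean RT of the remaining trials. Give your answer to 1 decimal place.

Excluded: 2762, 2910
Retained (n=11): Σ = 6165
Mean = 6165/11 = 560.4545

560.5 ms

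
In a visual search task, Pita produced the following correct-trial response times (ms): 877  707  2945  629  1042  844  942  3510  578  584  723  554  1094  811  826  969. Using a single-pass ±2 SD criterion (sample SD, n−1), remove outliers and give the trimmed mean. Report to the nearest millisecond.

799 ms

n = 16, ΣRT = 17635, M = 1102.188
Σ(x−M)² = 10886710.44; s = √(10886710.44/15) = 851.928
Cutoffs: 1102.188 ± 2·851.928 → [-601.7, 2806.0]
Outside: 2945, 3510 → excluded.
Retained (n=14): Σ = 11180, mean = 11180/14 = 798.571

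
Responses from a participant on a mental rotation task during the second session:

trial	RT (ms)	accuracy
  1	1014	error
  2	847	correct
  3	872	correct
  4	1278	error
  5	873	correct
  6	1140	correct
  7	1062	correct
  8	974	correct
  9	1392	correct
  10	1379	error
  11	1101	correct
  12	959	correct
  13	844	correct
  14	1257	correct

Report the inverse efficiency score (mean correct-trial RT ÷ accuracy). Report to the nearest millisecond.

1310 ms

Correct trials (n=11): 847, 872, 873, 1140, 1062, 974, 1392, 1101, 959, 844, 1257
Mean correct RT = 11321/11 = 1029.1818 ms
Proportion correct = 11/14
IES = 1029.1818 / (11/14) = 1309.868 ms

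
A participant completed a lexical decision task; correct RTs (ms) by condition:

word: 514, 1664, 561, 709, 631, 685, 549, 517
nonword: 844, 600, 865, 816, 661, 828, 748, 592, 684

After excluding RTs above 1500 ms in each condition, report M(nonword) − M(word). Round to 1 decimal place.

142.4 ms

word: exclude 1664
M(word) = 4166/7 = 595.143
M(nonword) = 6638/9 = 737.556
Difference = 737.556 − 595.143 = 142.413 ms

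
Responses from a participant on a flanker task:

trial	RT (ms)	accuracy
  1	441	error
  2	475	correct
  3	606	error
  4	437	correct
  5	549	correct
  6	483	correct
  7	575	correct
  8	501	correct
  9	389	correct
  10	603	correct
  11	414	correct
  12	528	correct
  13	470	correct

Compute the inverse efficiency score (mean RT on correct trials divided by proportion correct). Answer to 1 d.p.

582.7 ms

Correct trials (n=11): 475, 437, 549, 483, 575, 501, 389, 603, 414, 528, 470
Mean correct RT = 5424/11 = 493.0909 ms
Proportion correct = 11/13
IES = 493.0909 / (11/13) = 582.744 ms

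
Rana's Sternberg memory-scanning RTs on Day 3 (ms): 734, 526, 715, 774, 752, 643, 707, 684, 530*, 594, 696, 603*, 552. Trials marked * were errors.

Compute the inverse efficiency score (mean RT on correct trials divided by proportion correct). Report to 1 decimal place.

792.6 ms

Correct trials (n=11): 734, 526, 715, 774, 752, 643, 707, 684, 594, 696, 552
Mean correct RT = 7377/11 = 670.6364 ms
Proportion correct = 11/13
IES = 670.6364 / (11/13) = 792.570 ms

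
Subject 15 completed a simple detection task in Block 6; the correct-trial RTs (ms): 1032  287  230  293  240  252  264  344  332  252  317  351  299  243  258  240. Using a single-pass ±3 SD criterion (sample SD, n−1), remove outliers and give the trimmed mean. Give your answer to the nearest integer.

280 ms

n = 16, ΣRT = 5234, M = 327.125
Σ(x−M)² = 553137.75; s = √(553137.75/15) = 192.031
Cutoffs: 327.125 ± 3·192.031 → [-249.0, 903.2]
Outside: 1032 → excluded.
Retained (n=15): Σ = 4202, mean = 4202/15 = 280.133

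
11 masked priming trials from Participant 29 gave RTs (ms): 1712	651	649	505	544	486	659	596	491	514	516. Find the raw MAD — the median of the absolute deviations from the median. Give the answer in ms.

Sorted: 486, 491, 505, 514, 516, 544, 596, 649, 651, 659, 1712 → median = 544
|x − 544|: 1168, 107, 105, 39, 0, 58, 115, 52, 53, 30, 28
Sorted deviations: 0, 28, 30, 39, 52, 53, 58, 105, 107, 115, 1168 → MAD = 53

53 ms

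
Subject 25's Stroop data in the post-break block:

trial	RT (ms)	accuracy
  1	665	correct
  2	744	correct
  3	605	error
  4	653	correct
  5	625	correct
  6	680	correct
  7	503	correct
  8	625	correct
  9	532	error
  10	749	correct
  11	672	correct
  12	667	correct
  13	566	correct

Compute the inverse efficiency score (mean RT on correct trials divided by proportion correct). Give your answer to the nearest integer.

768 ms

Correct trials (n=11): 665, 744, 653, 625, 680, 503, 625, 749, 672, 667, 566
Mean correct RT = 7149/11 = 649.9091 ms
Proportion correct = 11/13
IES = 649.9091 / (11/13) = 768.074 ms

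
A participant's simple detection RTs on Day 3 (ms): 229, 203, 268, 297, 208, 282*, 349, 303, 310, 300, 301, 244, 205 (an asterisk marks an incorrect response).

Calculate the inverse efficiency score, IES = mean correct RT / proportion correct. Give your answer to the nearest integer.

290 ms

Correct trials (n=12): 229, 203, 268, 297, 208, 349, 303, 310, 300, 301, 244, 205
Mean correct RT = 3217/12 = 268.0833 ms
Proportion correct = 12/13
IES = 268.0833 / (12/13) = 290.424 ms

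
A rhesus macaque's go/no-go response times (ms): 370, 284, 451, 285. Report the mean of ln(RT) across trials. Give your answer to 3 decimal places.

5.832

ln(RT): 5.9135, 5.6490, 6.1115, 5.6525
Σ ln(RT) = 23.3264
Mean = 23.3264/4 = 5.83161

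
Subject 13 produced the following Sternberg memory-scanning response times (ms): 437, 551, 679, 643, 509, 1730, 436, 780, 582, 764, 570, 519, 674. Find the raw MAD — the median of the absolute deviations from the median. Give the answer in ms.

92 ms

Sorted: 436, 437, 509, 519, 551, 570, 582, 643, 674, 679, 764, 780, 1730 → median = 582
|x − 582|: 145, 31, 97, 61, 73, 1148, 146, 198, 0, 182, 12, 63, 92
Sorted deviations: 0, 12, 31, 61, 63, 73, 92, 97, 145, 146, 182, 198, 1148 → MAD = 92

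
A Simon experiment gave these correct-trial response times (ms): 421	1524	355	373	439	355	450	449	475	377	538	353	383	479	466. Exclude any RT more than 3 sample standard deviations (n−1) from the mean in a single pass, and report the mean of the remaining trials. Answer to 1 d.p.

422.4 ms

n = 15, ΣRT = 7437, M = 495.800
Σ(x−M)² = 1175646.40; s = √(1175646.40/14) = 289.784
Cutoffs: 495.800 ± 3·289.784 → [-373.6, 1365.2]
Outside: 1524 → excluded.
Retained (n=14): Σ = 5913, mean = 5913/14 = 422.357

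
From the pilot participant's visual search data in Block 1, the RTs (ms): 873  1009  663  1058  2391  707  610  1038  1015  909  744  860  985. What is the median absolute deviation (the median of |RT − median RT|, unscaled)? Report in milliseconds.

Sorted: 610, 663, 707, 744, 860, 873, 909, 985, 1009, 1015, 1038, 1058, 2391 → median = 909
|x − 909|: 36, 100, 246, 149, 1482, 202, 299, 129, 106, 0, 165, 49, 76
Sorted deviations: 0, 36, 49, 76, 100, 106, 129, 149, 165, 202, 246, 299, 1482 → MAD = 129

129 ms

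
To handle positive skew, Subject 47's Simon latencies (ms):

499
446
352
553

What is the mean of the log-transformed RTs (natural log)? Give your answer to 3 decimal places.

ln(RT): 6.2126, 6.1003, 5.8636, 6.3154
Σ ln(RT) = 24.4919
Mean = 24.4919/4 = 6.12298

6.123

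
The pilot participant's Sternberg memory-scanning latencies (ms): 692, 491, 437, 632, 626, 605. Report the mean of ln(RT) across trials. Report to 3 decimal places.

ln(RT): 6.5396, 6.1964, 6.0799, 6.4489, 6.4394, 6.4052
Σ ln(RT) = 38.1094
Mean = 38.1094/6 = 6.35157

6.352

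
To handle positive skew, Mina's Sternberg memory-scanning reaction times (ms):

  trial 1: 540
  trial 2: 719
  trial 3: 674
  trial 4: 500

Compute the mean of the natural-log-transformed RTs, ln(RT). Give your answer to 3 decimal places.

6.399

ln(RT): 6.2916, 6.5779, 6.5132, 6.2146
Σ ln(RT) = 25.5973
Mean = 25.5973/4 = 6.39932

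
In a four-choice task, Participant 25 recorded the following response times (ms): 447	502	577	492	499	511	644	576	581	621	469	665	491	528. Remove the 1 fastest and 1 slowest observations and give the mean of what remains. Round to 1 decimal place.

540.9 ms

Sorted: 447, 469, 491, 492, 499, 502, 511, 528, 576, 577, 581, 621, 644, 665
Drop lowest 1 (447) and highest 1 (665)
Remaining (n=12): Σ = 6491, mean = 6491/12 = 540.917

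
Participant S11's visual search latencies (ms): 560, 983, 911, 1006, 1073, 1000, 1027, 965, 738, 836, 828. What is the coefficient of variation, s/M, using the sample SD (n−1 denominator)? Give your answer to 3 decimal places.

n = 11, Σ = 9927, M = 902.4545
Σ(x−M)² = 229586.727; s = √(229586.727/10) = 151.5212
CV = 151.5212 / 902.4545 = 0.16790

0.168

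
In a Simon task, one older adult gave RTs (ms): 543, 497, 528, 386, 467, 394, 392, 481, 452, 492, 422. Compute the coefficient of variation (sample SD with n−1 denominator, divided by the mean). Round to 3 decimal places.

n = 11, Σ = 5054, M = 459.4545
Σ(x−M)² = 30356.727; s = √(30356.727/10) = 55.0969
CV = 55.0969 / 459.4545 = 0.11992

0.120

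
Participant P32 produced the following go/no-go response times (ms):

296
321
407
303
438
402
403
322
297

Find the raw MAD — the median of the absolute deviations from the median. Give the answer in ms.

Sorted: 296, 297, 303, 321, 322, 402, 403, 407, 438 → median = 322
|x − 322|: 26, 1, 85, 19, 116, 80, 81, 0, 25
Sorted deviations: 0, 1, 19, 25, 26, 80, 81, 85, 116 → MAD = 26

26 ms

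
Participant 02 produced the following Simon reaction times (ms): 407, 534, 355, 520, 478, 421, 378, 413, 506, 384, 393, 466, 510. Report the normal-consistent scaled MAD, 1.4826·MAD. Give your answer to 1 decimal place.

Sorted: 355, 378, 384, 393, 407, 413, 421, 466, 478, 506, 510, 520, 534 → median = 421
|x − 421| sorted: 0, 8, 14, 28, 37, 43, 45, 57, 66, 85, 89, 99, 113 → MAD = 45
Robust SD ≈ 1.4826 × 45 = 66.717

66.7 ms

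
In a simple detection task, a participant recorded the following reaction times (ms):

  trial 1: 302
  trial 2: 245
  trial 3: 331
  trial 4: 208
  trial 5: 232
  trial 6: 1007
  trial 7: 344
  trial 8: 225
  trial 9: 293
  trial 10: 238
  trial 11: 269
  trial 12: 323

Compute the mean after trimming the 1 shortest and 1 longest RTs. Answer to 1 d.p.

280.2 ms

Sorted: 208, 225, 232, 238, 245, 269, 293, 302, 323, 331, 344, 1007
Drop lowest 1 (208) and highest 1 (1007)
Remaining (n=10): Σ = 2802, mean = 2802/10 = 280.200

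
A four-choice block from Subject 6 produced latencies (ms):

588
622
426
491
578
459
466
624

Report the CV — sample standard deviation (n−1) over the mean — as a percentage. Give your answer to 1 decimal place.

n = 8, Σ = 4254, M = 531.7500
Σ(x−M)² = 44417.500; s = √(44417.500/7) = 79.6578
CV = 79.6578 / 531.7500 = 0.14980 = 14.980%

15.0%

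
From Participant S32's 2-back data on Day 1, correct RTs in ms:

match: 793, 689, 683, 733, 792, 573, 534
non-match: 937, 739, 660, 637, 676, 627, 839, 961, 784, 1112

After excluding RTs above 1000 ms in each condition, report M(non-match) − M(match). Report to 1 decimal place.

non-match: exclude 1112
M(match) = 4797/7 = 685.286
M(non-match) = 6860/9 = 762.222
Difference = 762.222 − 685.286 = 76.937 ms

76.9 ms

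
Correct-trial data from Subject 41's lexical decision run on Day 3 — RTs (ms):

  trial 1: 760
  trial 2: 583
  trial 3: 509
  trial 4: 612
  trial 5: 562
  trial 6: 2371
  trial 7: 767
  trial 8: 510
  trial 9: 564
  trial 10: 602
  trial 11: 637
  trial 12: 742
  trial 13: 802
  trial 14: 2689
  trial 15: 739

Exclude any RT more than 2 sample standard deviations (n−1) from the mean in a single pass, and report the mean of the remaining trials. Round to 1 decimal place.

n = 15, ΣRT = 13449, M = 896.600
Σ(x−M)² = 6335493.60; s = √(6335493.60/14) = 672.707
Cutoffs: 896.600 ± 2·672.707 → [-448.8, 2242.0]
Outside: 2371, 2689 → excluded.
Retained (n=13): Σ = 8389, mean = 8389/13 = 645.308

645.3 ms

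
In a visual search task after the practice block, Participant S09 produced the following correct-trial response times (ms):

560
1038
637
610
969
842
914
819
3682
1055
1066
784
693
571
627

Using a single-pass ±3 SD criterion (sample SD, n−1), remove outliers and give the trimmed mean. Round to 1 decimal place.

798.9 ms

n = 15, ΣRT = 14867, M = 991.133
Σ(x−M)² = 8208395.73; s = √(8208395.73/14) = 765.711
Cutoffs: 991.133 ± 3·765.711 → [-1306.0, 3288.3]
Outside: 3682 → excluded.
Retained (n=14): Σ = 11185, mean = 11185/14 = 798.929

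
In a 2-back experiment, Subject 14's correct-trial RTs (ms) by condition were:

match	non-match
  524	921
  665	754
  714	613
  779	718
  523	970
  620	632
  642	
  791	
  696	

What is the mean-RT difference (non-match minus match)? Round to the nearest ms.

106 ms

M(match) = 5954/9 = 661.556
M(non-match) = 4608/6 = 768.000
Difference = 768.000 − 661.556 = 106.444 ms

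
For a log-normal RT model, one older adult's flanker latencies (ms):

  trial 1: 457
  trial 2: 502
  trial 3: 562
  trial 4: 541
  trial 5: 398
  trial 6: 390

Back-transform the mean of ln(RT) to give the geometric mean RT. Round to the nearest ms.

470 ms

ln(RT): 6.1247, 6.2186, 6.3315, 6.2934, 5.9865, 5.9661
Mean ln(RT) = 36.9208/6 = 6.15347
Geometric mean = exp(6.15347) = 470.35 ms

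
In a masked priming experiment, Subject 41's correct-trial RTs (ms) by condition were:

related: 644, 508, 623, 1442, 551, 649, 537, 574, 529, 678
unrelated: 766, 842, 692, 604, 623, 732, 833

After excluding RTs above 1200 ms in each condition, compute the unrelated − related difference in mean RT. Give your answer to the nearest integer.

139 ms

related: exclude 1442
M(related) = 5293/9 = 588.111
M(unrelated) = 5092/7 = 727.429
Difference = 727.429 − 588.111 = 139.317 ms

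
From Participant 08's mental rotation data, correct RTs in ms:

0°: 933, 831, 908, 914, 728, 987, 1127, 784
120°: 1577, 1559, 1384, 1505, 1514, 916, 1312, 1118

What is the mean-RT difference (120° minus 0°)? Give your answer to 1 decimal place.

M(0°) = 7212/8 = 901.500
M(120°) = 10885/8 = 1360.625
Difference = 1360.625 − 901.500 = 459.125 ms

459.1 ms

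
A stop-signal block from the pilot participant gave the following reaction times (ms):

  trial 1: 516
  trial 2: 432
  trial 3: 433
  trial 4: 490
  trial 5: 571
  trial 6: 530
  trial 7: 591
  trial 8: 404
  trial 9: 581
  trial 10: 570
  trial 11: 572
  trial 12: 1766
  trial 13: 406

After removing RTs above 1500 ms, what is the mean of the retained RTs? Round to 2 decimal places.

Excluded: 1766
Retained (n=12): Σ = 6096
Mean = 6096/12 = 508.0000

508.00 ms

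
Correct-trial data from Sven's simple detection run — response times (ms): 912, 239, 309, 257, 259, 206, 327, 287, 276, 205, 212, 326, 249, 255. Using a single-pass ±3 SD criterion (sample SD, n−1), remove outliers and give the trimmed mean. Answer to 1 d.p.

262.1 ms

n = 14, ΣRT = 4319, M = 308.500
Σ(x−M)² = 413245.50; s = √(413245.50/13) = 178.292
Cutoffs: 308.500 ± 3·178.292 → [-226.4, 843.4]
Outside: 912 → excluded.
Retained (n=13): Σ = 3407, mean = 3407/13 = 262.077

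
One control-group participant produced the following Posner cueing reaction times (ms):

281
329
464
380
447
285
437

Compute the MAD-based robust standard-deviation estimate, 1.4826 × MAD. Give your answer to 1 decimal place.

99.3 ms

Sorted: 281, 285, 329, 380, 437, 447, 464 → median = 380
|x − 380| sorted: 0, 51, 57, 67, 84, 95, 99 → MAD = 67
Robust SD ≈ 1.4826 × 67 = 99.334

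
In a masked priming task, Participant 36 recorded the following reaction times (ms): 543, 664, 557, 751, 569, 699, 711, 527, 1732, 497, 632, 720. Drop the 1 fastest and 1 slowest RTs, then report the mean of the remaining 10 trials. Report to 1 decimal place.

637.3 ms

Sorted: 497, 527, 543, 557, 569, 632, 664, 699, 711, 720, 751, 1732
Drop lowest 1 (497) and highest 1 (1732)
Remaining (n=10): Σ = 6373, mean = 6373/10 = 637.300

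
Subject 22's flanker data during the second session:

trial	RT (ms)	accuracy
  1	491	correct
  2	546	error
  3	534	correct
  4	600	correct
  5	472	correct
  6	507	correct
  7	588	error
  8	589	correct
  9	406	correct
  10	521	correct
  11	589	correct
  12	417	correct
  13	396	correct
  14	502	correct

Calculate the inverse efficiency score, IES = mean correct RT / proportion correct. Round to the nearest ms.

586 ms

Correct trials (n=12): 491, 534, 600, 472, 507, 589, 406, 521, 589, 417, 396, 502
Mean correct RT = 6024/12 = 502.0000 ms
Proportion correct = 12/14
IES = 502.0000 / (12/14) = 585.667 ms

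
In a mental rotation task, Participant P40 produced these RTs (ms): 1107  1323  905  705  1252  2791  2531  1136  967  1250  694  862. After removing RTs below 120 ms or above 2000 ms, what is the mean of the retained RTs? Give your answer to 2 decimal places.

Excluded: 2531, 2791
Retained (n=10): Σ = 10201
Mean = 10201/10 = 1020.1000

1020.10 ms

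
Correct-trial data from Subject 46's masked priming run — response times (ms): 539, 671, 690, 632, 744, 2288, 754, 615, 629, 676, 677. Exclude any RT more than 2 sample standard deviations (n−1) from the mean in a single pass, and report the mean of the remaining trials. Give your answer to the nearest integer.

n = 11, ΣRT = 8915, M = 810.455
Σ(x−M)² = 2437250.73; s = √(2437250.73/10) = 493.685
Cutoffs: 810.455 ± 2·493.685 → [-176.9, 1797.8]
Outside: 2288 → excluded.
Retained (n=10): Σ = 6627, mean = 6627/10 = 662.700

663 ms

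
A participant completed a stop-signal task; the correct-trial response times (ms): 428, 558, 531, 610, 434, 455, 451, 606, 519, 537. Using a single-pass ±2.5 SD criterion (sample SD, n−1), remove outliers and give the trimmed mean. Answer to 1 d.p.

n = 10, ΣRT = 5129, M = 512.900
Σ(x−M)² = 41692.90; s = √(41692.90/9) = 68.063
Cutoffs: 512.900 ± 2.5·68.063 → [342.7, 683.1]
No RTs fall outside the cutoffs; all 10 retained. Mean = 5129/10 = 512.900

512.9 ms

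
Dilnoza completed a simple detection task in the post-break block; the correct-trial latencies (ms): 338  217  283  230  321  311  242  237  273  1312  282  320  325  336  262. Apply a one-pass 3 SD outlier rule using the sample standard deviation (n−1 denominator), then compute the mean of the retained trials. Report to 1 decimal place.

284.1 ms

n = 15, ΣRT = 5289, M = 352.600
Σ(x−M)² = 1008877.60; s = √(1008877.60/14) = 268.445
Cutoffs: 352.600 ± 3·268.445 → [-452.7, 1157.9]
Outside: 1312 → excluded.
Retained (n=14): Σ = 3977, mean = 3977/14 = 284.071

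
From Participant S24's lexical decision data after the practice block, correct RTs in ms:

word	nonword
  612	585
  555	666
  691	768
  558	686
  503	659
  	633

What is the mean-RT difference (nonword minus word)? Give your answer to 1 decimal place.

82.4 ms

M(word) = 2919/5 = 583.800
M(nonword) = 3997/6 = 666.167
Difference = 666.167 − 583.800 = 82.367 ms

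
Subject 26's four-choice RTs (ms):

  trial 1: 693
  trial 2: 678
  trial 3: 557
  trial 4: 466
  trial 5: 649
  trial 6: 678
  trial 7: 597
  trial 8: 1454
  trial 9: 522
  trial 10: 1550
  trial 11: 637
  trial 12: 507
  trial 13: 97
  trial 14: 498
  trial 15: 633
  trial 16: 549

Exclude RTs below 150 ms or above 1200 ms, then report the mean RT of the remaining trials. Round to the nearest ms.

590 ms

Excluded: 97, 1454, 1550
Retained (n=13): Σ = 7664
Mean = 7664/13 = 589.5385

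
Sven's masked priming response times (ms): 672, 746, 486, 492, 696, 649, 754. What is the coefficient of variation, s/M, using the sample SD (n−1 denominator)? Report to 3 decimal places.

n = 7, Σ = 4495, M = 642.1429
Σ(x−M)² = 74060.857; s = √(74060.857/6) = 111.1012
CV = 111.1012 / 642.1429 = 0.17302

0.173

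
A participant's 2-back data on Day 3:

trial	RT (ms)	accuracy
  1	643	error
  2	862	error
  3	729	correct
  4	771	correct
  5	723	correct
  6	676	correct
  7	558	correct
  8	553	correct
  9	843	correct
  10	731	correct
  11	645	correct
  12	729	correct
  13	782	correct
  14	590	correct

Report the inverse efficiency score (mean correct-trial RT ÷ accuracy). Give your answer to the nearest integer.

810 ms

Correct trials (n=12): 729, 771, 723, 676, 558, 553, 843, 731, 645, 729, 782, 590
Mean correct RT = 8330/12 = 694.1667 ms
Proportion correct = 12/14
IES = 694.1667 / (12/14) = 809.861 ms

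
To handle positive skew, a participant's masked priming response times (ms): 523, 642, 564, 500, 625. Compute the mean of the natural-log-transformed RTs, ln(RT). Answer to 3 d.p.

ln(RT): 6.2596, 6.4646, 6.3351, 6.2146, 6.4378
Σ ln(RT) = 31.7116
Mean = 31.7116/5 = 6.34232

6.342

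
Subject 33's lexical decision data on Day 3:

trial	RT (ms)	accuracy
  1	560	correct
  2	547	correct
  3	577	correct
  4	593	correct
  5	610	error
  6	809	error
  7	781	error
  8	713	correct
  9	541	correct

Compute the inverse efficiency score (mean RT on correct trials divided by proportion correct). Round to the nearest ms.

Correct trials (n=6): 560, 547, 577, 593, 713, 541
Mean correct RT = 3531/6 = 588.5000 ms
Proportion correct = 6/9
IES = 588.5000 / (6/9) = 882.750 ms

883 ms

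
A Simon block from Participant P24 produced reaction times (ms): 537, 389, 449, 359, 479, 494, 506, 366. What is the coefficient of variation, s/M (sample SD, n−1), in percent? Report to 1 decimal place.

n = 8, Σ = 3579, M = 447.3750
Σ(x−M)² = 32485.875; s = √(32485.875/7) = 68.1237
CV = 68.1237 / 447.3750 = 0.15227 = 15.227%

15.2%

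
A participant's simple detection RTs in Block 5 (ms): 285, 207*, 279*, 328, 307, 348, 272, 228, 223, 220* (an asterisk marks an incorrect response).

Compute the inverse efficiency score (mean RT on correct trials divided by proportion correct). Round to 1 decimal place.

406.3 ms

Correct trials (n=7): 285, 328, 307, 348, 272, 228, 223
Mean correct RT = 1991/7 = 284.4286 ms
Proportion correct = 7/10
IES = 284.4286 / (7/10) = 406.327 ms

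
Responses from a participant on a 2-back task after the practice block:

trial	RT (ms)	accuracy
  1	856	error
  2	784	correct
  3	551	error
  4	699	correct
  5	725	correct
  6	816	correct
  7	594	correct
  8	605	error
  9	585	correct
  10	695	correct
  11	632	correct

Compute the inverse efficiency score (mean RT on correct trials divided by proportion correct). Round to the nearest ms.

Correct trials (n=8): 784, 699, 725, 816, 594, 585, 695, 632
Mean correct RT = 5530/8 = 691.2500 ms
Proportion correct = 8/11
IES = 691.2500 / (8/11) = 950.469 ms

950 ms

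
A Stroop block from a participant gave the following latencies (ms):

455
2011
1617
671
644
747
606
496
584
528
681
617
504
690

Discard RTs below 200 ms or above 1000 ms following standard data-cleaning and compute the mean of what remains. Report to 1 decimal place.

Excluded: 1617, 2011
Retained (n=12): Σ = 7223
Mean = 7223/12 = 601.9167

601.9 ms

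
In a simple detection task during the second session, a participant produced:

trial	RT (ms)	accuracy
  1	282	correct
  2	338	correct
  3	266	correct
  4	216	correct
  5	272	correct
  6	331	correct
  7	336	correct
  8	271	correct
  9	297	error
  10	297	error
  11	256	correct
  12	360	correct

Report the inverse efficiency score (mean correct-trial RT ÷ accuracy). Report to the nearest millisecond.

Correct trials (n=10): 282, 338, 266, 216, 272, 331, 336, 271, 256, 360
Mean correct RT = 2928/10 = 292.8000 ms
Proportion correct = 10/12
IES = 292.8000 / (10/12) = 351.360 ms

351 ms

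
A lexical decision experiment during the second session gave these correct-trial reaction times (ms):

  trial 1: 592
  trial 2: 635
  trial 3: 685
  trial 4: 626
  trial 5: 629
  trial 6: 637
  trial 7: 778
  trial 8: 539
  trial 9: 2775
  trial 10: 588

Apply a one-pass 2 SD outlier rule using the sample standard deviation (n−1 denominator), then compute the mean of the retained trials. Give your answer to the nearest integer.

n = 10, ΣRT = 8484, M = 848.400
Σ(x−M)² = 4160548.40; s = √(4160548.40/9) = 679.914
Cutoffs: 848.400 ± 2·679.914 → [-511.4, 2208.2]
Outside: 2775 → excluded.
Retained (n=9): Σ = 5709, mean = 5709/9 = 634.333

634 ms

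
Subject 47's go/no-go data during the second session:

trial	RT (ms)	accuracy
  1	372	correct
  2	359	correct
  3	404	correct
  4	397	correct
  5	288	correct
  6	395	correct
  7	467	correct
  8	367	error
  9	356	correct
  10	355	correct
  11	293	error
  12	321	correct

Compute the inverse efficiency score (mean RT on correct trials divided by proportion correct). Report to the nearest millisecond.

446 ms

Correct trials (n=10): 372, 359, 404, 397, 288, 395, 467, 356, 355, 321
Mean correct RT = 3714/10 = 371.4000 ms
Proportion correct = 10/12
IES = 371.4000 / (10/12) = 445.680 ms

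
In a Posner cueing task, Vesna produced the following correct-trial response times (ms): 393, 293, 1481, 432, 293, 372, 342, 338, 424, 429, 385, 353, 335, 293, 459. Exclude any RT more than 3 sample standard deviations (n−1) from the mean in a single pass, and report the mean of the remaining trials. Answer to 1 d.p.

367.2 ms

n = 15, ΣRT = 6622, M = 441.467
Σ(x−M)² = 1197737.73; s = √(1197737.73/14) = 292.494
Cutoffs: 441.467 ± 3·292.494 → [-436.0, 1318.9]
Outside: 1481 → excluded.
Retained (n=14): Σ = 5141, mean = 5141/14 = 367.214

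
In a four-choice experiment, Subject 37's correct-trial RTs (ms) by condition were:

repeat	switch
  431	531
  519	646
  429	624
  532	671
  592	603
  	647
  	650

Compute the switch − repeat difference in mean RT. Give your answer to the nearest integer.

124 ms

M(repeat) = 2503/5 = 500.600
M(switch) = 4372/7 = 624.571
Difference = 624.571 − 500.600 = 123.971 ms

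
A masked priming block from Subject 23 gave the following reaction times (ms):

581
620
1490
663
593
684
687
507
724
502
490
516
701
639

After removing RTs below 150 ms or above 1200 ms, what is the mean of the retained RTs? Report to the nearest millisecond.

608 ms

Excluded: 1490
Retained (n=13): Σ = 7907
Mean = 7907/13 = 608.2308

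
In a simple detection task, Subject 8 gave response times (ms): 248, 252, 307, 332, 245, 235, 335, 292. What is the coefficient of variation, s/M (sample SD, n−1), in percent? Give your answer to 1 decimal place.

14.5%

n = 8, Σ = 2246, M = 280.7500
Σ(x−M)² = 11655.500; s = √(11655.500/7) = 40.8053
CV = 40.8053 / 280.7500 = 0.14534 = 14.534%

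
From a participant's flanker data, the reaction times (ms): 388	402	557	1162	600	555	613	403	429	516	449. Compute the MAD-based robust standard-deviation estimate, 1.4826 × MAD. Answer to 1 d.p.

Sorted: 388, 402, 403, 429, 449, 516, 555, 557, 600, 613, 1162 → median = 516
|x − 516| sorted: 0, 39, 41, 67, 84, 87, 97, 113, 114, 128, 646 → MAD = 87
Robust SD ≈ 1.4826 × 87 = 128.986

129.0 ms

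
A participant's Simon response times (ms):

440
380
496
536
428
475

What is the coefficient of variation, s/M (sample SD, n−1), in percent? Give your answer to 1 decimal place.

12.0%

n = 6, Σ = 2755, M = 459.1667
Σ(x−M)² = 15116.833; s = √(15116.833/5) = 54.9851
CV = 54.9851 / 459.1667 = 0.11975 = 11.975%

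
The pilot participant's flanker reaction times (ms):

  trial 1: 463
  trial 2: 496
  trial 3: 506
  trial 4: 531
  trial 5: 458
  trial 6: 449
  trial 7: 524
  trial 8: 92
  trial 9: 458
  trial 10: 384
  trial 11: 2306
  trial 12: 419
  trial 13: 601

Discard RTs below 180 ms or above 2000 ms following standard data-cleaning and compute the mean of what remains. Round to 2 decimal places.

480.82 ms

Excluded: 92, 2306
Retained (n=11): Σ = 5289
Mean = 5289/11 = 480.8182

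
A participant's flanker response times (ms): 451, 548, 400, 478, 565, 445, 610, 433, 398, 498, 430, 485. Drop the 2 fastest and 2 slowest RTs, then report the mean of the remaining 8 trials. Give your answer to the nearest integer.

471 ms

Sorted: 398, 400, 430, 433, 445, 451, 478, 485, 498, 548, 565, 610
Drop lowest 2 (398, 400) and highest 2 (565, 610)
Remaining (n=8): Σ = 3768, mean = 3768/8 = 471.000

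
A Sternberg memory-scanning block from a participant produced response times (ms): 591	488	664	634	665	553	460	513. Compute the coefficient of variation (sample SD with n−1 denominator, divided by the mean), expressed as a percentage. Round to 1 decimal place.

14.0%

n = 8, Σ = 4568, M = 571.0000
Σ(x−M)² = 44752.000; s = √(44752.000/7) = 79.9571
CV = 79.9571 / 571.0000 = 0.14003 = 14.003%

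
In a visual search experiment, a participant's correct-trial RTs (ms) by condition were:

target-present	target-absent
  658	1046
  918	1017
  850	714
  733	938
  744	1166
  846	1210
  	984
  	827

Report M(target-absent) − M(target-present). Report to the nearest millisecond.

196 ms

M(target-present) = 4749/6 = 791.500
M(target-absent) = 7902/8 = 987.750
Difference = 987.750 − 791.500 = 196.250 ms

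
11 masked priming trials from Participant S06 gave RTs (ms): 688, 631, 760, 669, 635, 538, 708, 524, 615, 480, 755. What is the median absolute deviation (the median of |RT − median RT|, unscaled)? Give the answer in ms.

Sorted: 480, 524, 538, 615, 631, 635, 669, 688, 708, 755, 760 → median = 635
|x − 635|: 53, 4, 125, 34, 0, 97, 73, 111, 20, 155, 120
Sorted deviations: 0, 4, 20, 34, 53, 73, 97, 111, 120, 125, 155 → MAD = 73

73 ms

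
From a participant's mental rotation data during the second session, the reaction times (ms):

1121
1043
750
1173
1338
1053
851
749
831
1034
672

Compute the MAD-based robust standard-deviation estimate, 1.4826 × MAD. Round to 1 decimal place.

271.3 ms

Sorted: 672, 749, 750, 831, 851, 1034, 1043, 1053, 1121, 1173, 1338 → median = 1034
|x − 1034| sorted: 0, 9, 19, 87, 139, 183, 203, 284, 285, 304, 362 → MAD = 183
Robust SD ≈ 1.4826 × 183 = 271.316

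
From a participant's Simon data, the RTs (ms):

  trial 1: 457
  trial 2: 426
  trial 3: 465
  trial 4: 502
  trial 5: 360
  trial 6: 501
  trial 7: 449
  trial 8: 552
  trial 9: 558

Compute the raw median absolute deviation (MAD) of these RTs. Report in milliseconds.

37 ms

Sorted: 360, 426, 449, 457, 465, 501, 502, 552, 558 → median = 465
|x − 465|: 8, 39, 0, 37, 105, 36, 16, 87, 93
Sorted deviations: 0, 8, 16, 36, 37, 39, 87, 93, 105 → MAD = 37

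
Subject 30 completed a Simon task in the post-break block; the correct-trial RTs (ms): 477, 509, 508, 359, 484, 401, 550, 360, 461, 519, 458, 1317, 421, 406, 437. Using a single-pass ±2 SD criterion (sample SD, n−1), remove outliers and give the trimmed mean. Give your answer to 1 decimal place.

453.6 ms

n = 15, ΣRT = 7667, M = 511.133
Σ(x−M)² = 741033.73; s = √(741033.73/14) = 230.067
Cutoffs: 511.133 ± 2·230.067 → [51.0, 971.3]
Outside: 1317 → excluded.
Retained (n=14): Σ = 6350, mean = 6350/14 = 453.571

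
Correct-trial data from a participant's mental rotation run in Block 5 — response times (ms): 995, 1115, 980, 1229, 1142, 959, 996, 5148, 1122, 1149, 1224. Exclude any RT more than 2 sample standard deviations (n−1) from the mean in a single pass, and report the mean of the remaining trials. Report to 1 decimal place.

n = 11, ΣRT = 16059, M = 1459.909
Σ(x−M)² = 15054436.91; s = √(15054436.91/10) = 1226.965
Cutoffs: 1459.909 ± 2·1226.965 → [-994.0, 3913.8]
Outside: 5148 → excluded.
Retained (n=10): Σ = 10911, mean = 10911/10 = 1091.100

1091.1 ms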